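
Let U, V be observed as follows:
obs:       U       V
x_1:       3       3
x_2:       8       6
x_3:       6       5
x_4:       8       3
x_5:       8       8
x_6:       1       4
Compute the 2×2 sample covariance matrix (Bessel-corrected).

Step 1 — column means:
  mean(U) = (3 + 8 + 6 + 8 + 8 + 1) / 6 = 34/6 = 5.6667
  mean(V) = (3 + 6 + 5 + 3 + 8 + 4) / 6 = 29/6 = 4.8333

Step 2 — sample covariance S[i,j] = (1/(n-1)) · Σ_k (x_{k,i} - mean_i) · (x_{k,j} - mean_j), with n-1 = 5.
  S[U,U] = ((-2.6667)·(-2.6667) + (2.3333)·(2.3333) + (0.3333)·(0.3333) + (2.3333)·(2.3333) + (2.3333)·(2.3333) + (-4.6667)·(-4.6667)) / 5 = 45.3333/5 = 9.0667
  S[U,V] = ((-2.6667)·(-1.8333) + (2.3333)·(1.1667) + (0.3333)·(0.1667) + (2.3333)·(-1.8333) + (2.3333)·(3.1667) + (-4.6667)·(-0.8333)) / 5 = 14.6667/5 = 2.9333
  S[V,V] = ((-1.8333)·(-1.8333) + (1.1667)·(1.1667) + (0.1667)·(0.1667) + (-1.8333)·(-1.8333) + (3.1667)·(3.1667) + (-0.8333)·(-0.8333)) / 5 = 18.8333/5 = 3.7667

S is symmetric (S[j,i] = S[i,j]). Assembling:

S = [[9.0667, 2.9333],
 [2.9333, 3.7667]]


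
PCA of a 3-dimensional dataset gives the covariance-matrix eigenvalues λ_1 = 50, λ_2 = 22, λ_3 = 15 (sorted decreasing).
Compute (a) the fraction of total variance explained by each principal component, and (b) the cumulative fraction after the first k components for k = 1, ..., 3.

Step 1 — total variance = trace(Sigma) = Σ λ_i = 50 + 22 + 15 = 87.

Step 2 — fraction explained by component i = λ_i / Σ λ:
  PC1: 50/87 = 0.5747
  PC2: 22/87 = 0.2529
  PC3: 15/87 = 0.1724

Step 3 — cumulative fraction after k components = (λ_1 + ... + λ_k) / Σ λ:
  k = 1: 50/87 = 0.5747
  k = 2: (50 + 22)/87 = 72/87 = 0.8276
  k = 3: (50 + 22 + 15)/87 = 87/87 = 1

Summary (fraction, with percent):

explained: PC1 0.5747 (57.47%), PC2 0.2529 (25.29%), PC3 0.1724 (17.24%);  cumulative: 0.5747, 0.8276, 1


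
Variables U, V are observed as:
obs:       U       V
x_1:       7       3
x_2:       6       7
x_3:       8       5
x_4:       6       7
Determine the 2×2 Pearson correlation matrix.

Step 1 — column means:
  mean(U) = (7 + 6 + 8 + 6) / 4 = 27/4 = 6.75
  mean(V) = (3 + 7 + 5 + 7) / 4 = 22/4 = 5.5

Step 2 — sample variances and covariances s[i,j] = (1/(n-1)) · Σ_k (x_{k,i} - mean_i) · (x_{k,j} - mean_j), with n-1 = 3:
  s[U,U] = ((0.25)·(0.25) + (-0.75)·(-0.75) + (1.25)·(1.25) + (-0.75)·(-0.75)) / 3 = 2.75/3 = 0.9167
  s[U,V] = ((0.25)·(-2.5) + (-0.75)·(1.5) + (1.25)·(-0.5) + (-0.75)·(1.5)) / 3 = -3.5/3 = -1.1667
  s[V,V] = ((-2.5)·(-2.5) + (1.5)·(1.5) + (-0.5)·(-0.5) + (1.5)·(1.5)) / 3 = 11/3 = 3.6667
  Sample standard deviations s_i = √(s[i,i]):
  s(U) = √(0.9167) = 0.9574
  s(V) = √(3.6667) = 1.9149

Step 3 — r_{ij} = s_{ij} / (s_i · s_j):
  r[U,U] = 1 (diagonal).
  r[U,V] = -1.1667 / (0.9574 · 1.9149) = -1.1667 / 1.8333 = -0.6364
  r[V,V] = 1 (diagonal).

R is symmetric with unit diagonal. Assembling:

R = [[1, -0.6364],
 [-0.6364, 1]]


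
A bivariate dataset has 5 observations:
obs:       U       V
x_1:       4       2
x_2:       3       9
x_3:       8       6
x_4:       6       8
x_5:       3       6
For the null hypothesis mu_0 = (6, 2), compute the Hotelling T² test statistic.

Step 1 — sample mean vector:
  mean(U) = (4 + 3 + 8 + 6 + 3) / 5 = 24/5 = 4.8
  mean(V) = (2 + 9 + 6 + 8 + 6) / 5 = 31/5 = 6.2
  x̄ = (4.8, 6.2),  deviation x̄ - mu_0 = (4.8, 6.2) - (6, 2) = (-1.2, 4.2).

Step 2 — sample covariance matrix, S[i,j] = (1/(n-1)) · Σ_k (x_{k,i} - mean_i) · (x_{k,j} - mean_j), divisor n-1 = 4:
  S[U,U] = ((-0.8)·(-0.8) + (-1.8)·(-1.8) + (3.2)·(3.2) + (1.2)·(1.2) + (-1.8)·(-1.8)) / 4 = 18.8/4 = 4.7
  S[U,V] = ((-0.8)·(-4.2) + (-1.8)·(2.8) + (3.2)·(-0.2) + (1.2)·(1.8) + (-1.8)·(-0.2)) / 4 = 0.2/4 = 0.05
  S[V,V] = ((-4.2)·(-4.2) + (2.8)·(2.8) + (-0.2)·(-0.2) + (1.8)·(1.8) + (-0.2)·(-0.2)) / 4 = 28.8/4 = 7.2
  S = [[4.7, 0.05],
 [0.05, 7.2]].

Step 3 — invert S. det(S) = 4.7·7.2 - (0.05)² = 33.8375.
  S^{-1} = (1/det) · [[d, -b], [-b, a]] = [[0.2128, -0.0015],
 [-0.0015, 0.1389]].

Step 4 — quadratic form (x̄ - mu_0)^T · S^{-1} · (x̄ - mu_0):
  S^{-1} · (x̄ - mu_0) = (-0.2615, 0.5851),
  (x̄ - mu_0)^T · [...] = (-1.2)·(-0.2615) + (4.2)·(0.5851) = 2.7715.

Step 5 — scale by n: T² = 5 · 2.7715 = 13.8574.

T² ≈ 13.8574


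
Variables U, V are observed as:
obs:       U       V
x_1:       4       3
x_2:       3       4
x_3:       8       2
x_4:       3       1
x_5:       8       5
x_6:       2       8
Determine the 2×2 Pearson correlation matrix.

Step 1 — column means:
  mean(U) = (4 + 3 + 8 + 3 + 8 + 2) / 6 = 28/6 = 4.6667
  mean(V) = (3 + 4 + 2 + 1 + 5 + 8) / 6 = 23/6 = 3.8333

Step 2 — sample variances and covariances s[i,j] = (1/(n-1)) · Σ_k (x_{k,i} - mean_i) · (x_{k,j} - mean_j), with n-1 = 5:
  s[U,U] = ((-0.6667)·(-0.6667) + (-1.6667)·(-1.6667) + (3.3333)·(3.3333) + (-1.6667)·(-1.6667) + (3.3333)·(3.3333) + (-2.6667)·(-2.6667)) / 5 = 35.3333/5 = 7.0667
  s[U,V] = ((-0.6667)·(-0.8333) + (-1.6667)·(0.1667) + (3.3333)·(-1.8333) + (-1.6667)·(-2.8333) + (3.3333)·(1.1667) + (-2.6667)·(4.1667)) / 5 = -8.3333/5 = -1.6667
  s[V,V] = ((-0.8333)·(-0.8333) + (0.1667)·(0.1667) + (-1.8333)·(-1.8333) + (-2.8333)·(-2.8333) + (1.1667)·(1.1667) + (4.1667)·(4.1667)) / 5 = 30.8333/5 = 6.1667
  Sample standard deviations s_i = √(s[i,i]):
  s(U) = √(7.0667) = 2.6583
  s(V) = √(6.1667) = 2.4833

Step 3 — r_{ij} = s_{ij} / (s_i · s_j):
  r[U,U] = 1 (diagonal).
  r[U,V] = -1.6667 / (2.6583 · 2.4833) = -1.6667 / 6.6013 = -0.2525
  r[V,V] = 1 (diagonal).

R is symmetric with unit diagonal. Assembling:

R = [[1, -0.2525],
 [-0.2525, 1]]


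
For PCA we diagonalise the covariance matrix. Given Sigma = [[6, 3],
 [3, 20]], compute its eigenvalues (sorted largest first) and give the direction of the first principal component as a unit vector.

Step 1 — characteristic polynomial of 2×2 Sigma:
  det(Sigma - λI) = λ² - trace · λ + det = 0.
  trace = 6 + 20 = 26, det = 6·20 - (3)² = 111.
Step 2 — discriminant:
  Δ = trace² - 4·det = 676 - 444 = 232.
Step 3 — eigenvalues:
  λ = (trace ± √Δ)/2 = (26 ± 15.2315)/2,
  λ_1 = 20.6158,  λ_2 = 5.3842.

Step 4 — unit eigenvector for λ_1: solve (Sigma - λ_1 I)v = 0. First row:
  (6 - 20.6158)·v_x + (3)·v_y = 0, i.e. (-14.6158)·v_x + (3)·v_y = 0,
  so v ∝ (b, λ_1 - a) = (3, 14.6158) = u.
  ||u|| = √((3)² + (14.6158)²) = √(222.6208) ≈ 14.9205,
  v_1 = u/||u|| ≈ (0.2011, 0.9796) (||v_1|| = 1).

λ_1 = 20.6158,  λ_2 = 5.3842;  v_1 ≈ (0.2011, 0.9796)


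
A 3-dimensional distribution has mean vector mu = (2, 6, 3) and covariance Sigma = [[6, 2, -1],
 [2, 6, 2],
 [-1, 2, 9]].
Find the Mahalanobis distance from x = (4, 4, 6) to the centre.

Step 1 — centre the observation: (x - mu) = (2, -2, 3).

Step 2 — invert Sigma (cofactor / det for 3×3, or solve directly):
  Sigma^{-1} = [[0.2, -0.08, 0.04],
 [-0.08, 0.212, -0.056],
 [0.04, -0.056, 0.128]].

Step 3 — form the quadratic (x - mu)^T · Sigma^{-1} · (x - mu):
  Sigma^{-1} · (x - mu) = (0.68, -0.752, 0.576).
  (x - mu)^T · [Sigma^{-1} · (x - mu)] = (2)·(0.68) + (-2)·(-0.752) + (3)·(0.576) = 4.592.

Step 4 — take square root: d = √(4.592) ≈ 2.1429.

d(x, mu) = √(4.592) ≈ 2.1429


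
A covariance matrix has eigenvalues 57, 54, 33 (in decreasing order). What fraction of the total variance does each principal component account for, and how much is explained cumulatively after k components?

Step 1 — total variance = trace(Sigma) = Σ λ_i = 57 + 54 + 33 = 144.

Step 2 — fraction explained by component i = λ_i / Σ λ:
  PC1: 57/144 = 0.3958
  PC2: 54/144 = 0.375
  PC3: 33/144 = 0.2292

Step 3 — cumulative fraction after k components = (λ_1 + ... + λ_k) / Σ λ:
  k = 1: 57/144 = 0.3958
  k = 2: (57 + 54)/144 = 111/144 = 0.7708
  k = 3: (57 + 54 + 33)/144 = 144/144 = 1

Summary (fraction, with percent):

explained: PC1 0.3958 (39.58%), PC2 0.375 (37.5%), PC3 0.2292 (22.92%);  cumulative: 0.3958, 0.7708, 1


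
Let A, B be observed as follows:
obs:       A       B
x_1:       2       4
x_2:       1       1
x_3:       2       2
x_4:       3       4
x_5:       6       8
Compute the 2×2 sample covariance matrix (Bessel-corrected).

Step 1 — column means:
  mean(A) = (2 + 1 + 2 + 3 + 6) / 5 = 14/5 = 2.8
  mean(B) = (4 + 1 + 2 + 4 + 8) / 5 = 19/5 = 3.8

Step 2 — sample covariance S[i,j] = (1/(n-1)) · Σ_k (x_{k,i} - mean_i) · (x_{k,j} - mean_j), with n-1 = 4.
  S[A,A] = ((-0.8)·(-0.8) + (-1.8)·(-1.8) + (-0.8)·(-0.8) + (0.2)·(0.2) + (3.2)·(3.2)) / 4 = 14.8/4 = 3.7
  S[A,B] = ((-0.8)·(0.2) + (-1.8)·(-2.8) + (-0.8)·(-1.8) + (0.2)·(0.2) + (3.2)·(4.2)) / 4 = 19.8/4 = 4.95
  S[B,B] = ((0.2)·(0.2) + (-2.8)·(-2.8) + (-1.8)·(-1.8) + (0.2)·(0.2) + (4.2)·(4.2)) / 4 = 28.8/4 = 7.2

S is symmetric (S[j,i] = S[i,j]). Assembling:

S = [[3.7, 4.95],
 [4.95, 7.2]]


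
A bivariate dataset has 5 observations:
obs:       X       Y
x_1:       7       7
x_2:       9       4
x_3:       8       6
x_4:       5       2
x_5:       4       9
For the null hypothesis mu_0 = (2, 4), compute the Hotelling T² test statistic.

Step 1 — sample mean vector:
  mean(X) = (7 + 9 + 8 + 5 + 4) / 5 = 33/5 = 6.6
  mean(Y) = (7 + 4 + 6 + 2 + 9) / 5 = 28/5 = 5.6
  x̄ = (6.6, 5.6),  deviation x̄ - mu_0 = (6.6, 5.6) - (2, 4) = (4.6, 1.6).

Step 2 — sample covariance matrix, S[i,j] = (1/(n-1)) · Σ_k (x_{k,i} - mean_i) · (x_{k,j} - mean_j), divisor n-1 = 4:
  S[X,X] = ((0.4)·(0.4) + (2.4)·(2.4) + (1.4)·(1.4) + (-1.6)·(-1.6) + (-2.6)·(-2.6)) / 4 = 17.2/4 = 4.3
  S[X,Y] = ((0.4)·(1.4) + (2.4)·(-1.6) + (1.4)·(0.4) + (-1.6)·(-3.6) + (-2.6)·(3.4)) / 4 = -5.8/4 = -1.45
  S[Y,Y] = ((1.4)·(1.4) + (-1.6)·(-1.6) + (0.4)·(0.4) + (-3.6)·(-3.6) + (3.4)·(3.4)) / 4 = 29.2/4 = 7.3
  S = [[4.3, -1.45],
 [-1.45, 7.3]].

Step 3 — invert S. det(S) = 4.3·7.3 - (-1.45)² = 29.2875.
  S^{-1} = (1/det) · [[d, -b], [-b, a]] = [[0.2493, 0.0495],
 [0.0495, 0.1468]].

Step 4 — quadratic form (x̄ - mu_0)^T · S^{-1} · (x̄ - mu_0):
  S^{-1} · (x̄ - mu_0) = (1.2258, 0.4627),
  (x̄ - mu_0)^T · [...] = (4.6)·(1.2258) + (1.6)·(0.4627) = 6.3788.

Step 5 — scale by n: T² = 5 · 6.3788 = 31.8942.

T² ≈ 31.8942


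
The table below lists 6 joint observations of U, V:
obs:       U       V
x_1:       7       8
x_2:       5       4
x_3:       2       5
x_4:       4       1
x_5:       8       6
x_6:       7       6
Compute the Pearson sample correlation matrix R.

Step 1 — column means:
  mean(U) = (7 + 5 + 2 + 4 + 8 + 7) / 6 = 33/6 = 5.5
  mean(V) = (8 + 4 + 5 + 1 + 6 + 6) / 6 = 30/6 = 5

Step 2 — sample variances and covariances s[i,j] = (1/(n-1)) · Σ_k (x_{k,i} - mean_i) · (x_{k,j} - mean_j), with n-1 = 5:
  s[U,U] = ((1.5)·(1.5) + (-0.5)·(-0.5) + (-3.5)·(-3.5) + (-1.5)·(-1.5) + (2.5)·(2.5) + (1.5)·(1.5)) / 5 = 25.5/5 = 5.1
  s[U,V] = ((1.5)·(3) + (-0.5)·(-1) + (-3.5)·(0) + (-1.5)·(-4) + (2.5)·(1) + (1.5)·(1)) / 5 = 15/5 = 3
  s[V,V] = ((3)·(3) + (-1)·(-1) + (0)·(0) + (-4)·(-4) + (1)·(1) + (1)·(1)) / 5 = 28/5 = 5.6
  Sample standard deviations s_i = √(s[i,i]):
  s(U) = √(5.1) = 2.2583
  s(V) = √(5.6) = 2.3664

Step 3 — r_{ij} = s_{ij} / (s_i · s_j):
  r[U,U] = 1 (diagonal).
  r[U,V] = 3 / (2.2583 · 2.3664) = 3 / 5.3442 = 0.5614
  r[V,V] = 1 (diagonal).

R is symmetric with unit diagonal. Assembling:

R = [[1, 0.5614],
 [0.5614, 1]]


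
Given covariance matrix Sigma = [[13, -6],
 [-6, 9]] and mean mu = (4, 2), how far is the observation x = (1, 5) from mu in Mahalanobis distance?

Step 1 — centre the observation: (x - mu) = (-3, 3).

Step 2 — invert Sigma. det(Sigma) = 13·9 - (-6)² = 81.
  Sigma^{-1} = (1/det) · [[d, -b], [-b, a]] = [[0.1111, 0.0741],
 [0.0741, 0.1605]].

Step 3 — form the quadratic (x - mu)^T · Sigma^{-1} · (x - mu):
  Sigma^{-1} · (x - mu) = (-0.1111, 0.2593).
  (x - mu)^T · [Sigma^{-1} · (x - mu)] = (-3)·(-0.1111) + (3)·(0.2593) = 1.1111.

Step 4 — take square root: d = √(1.1111) ≈ 1.0541.

d(x, mu) = √(1.1111) ≈ 1.0541


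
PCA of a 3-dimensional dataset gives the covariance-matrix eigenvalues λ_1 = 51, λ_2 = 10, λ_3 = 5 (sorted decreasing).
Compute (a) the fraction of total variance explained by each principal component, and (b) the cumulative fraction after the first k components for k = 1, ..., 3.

Step 1 — total variance = trace(Sigma) = Σ λ_i = 51 + 10 + 5 = 66.

Step 2 — fraction explained by component i = λ_i / Σ λ:
  PC1: 51/66 = 0.7727
  PC2: 10/66 = 0.1515
  PC3: 5/66 = 0.0758

Step 3 — cumulative fraction after k components = (λ_1 + ... + λ_k) / Σ λ:
  k = 1: 51/66 = 0.7727
  k = 2: (51 + 10)/66 = 61/66 = 0.9242
  k = 3: (51 + 10 + 5)/66 = 66/66 = 1

Summary (fraction, with percent):

explained: PC1 0.7727 (77.27%), PC2 0.1515 (15.15%), PC3 0.0758 (7.58%);  cumulative: 0.7727, 0.9242, 1


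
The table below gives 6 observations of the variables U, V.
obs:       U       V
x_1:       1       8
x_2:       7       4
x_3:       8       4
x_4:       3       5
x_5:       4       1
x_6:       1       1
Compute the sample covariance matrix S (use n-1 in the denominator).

Step 1 — column means:
  mean(U) = (1 + 7 + 8 + 3 + 4 + 1) / 6 = 24/6 = 4
  mean(V) = (8 + 4 + 4 + 5 + 1 + 1) / 6 = 23/6 = 3.8333

Step 2 — sample covariance S[i,j] = (1/(n-1)) · Σ_k (x_{k,i} - mean_i) · (x_{k,j} - mean_j), with n-1 = 5.
  S[U,U] = ((-3)·(-3) + (3)·(3) + (4)·(4) + (-1)·(-1) + (0)·(0) + (-3)·(-3)) / 5 = 44/5 = 8.8
  S[U,V] = ((-3)·(4.1667) + (3)·(0.1667) + (4)·(0.1667) + (-1)·(1.1667) + (0)·(-2.8333) + (-3)·(-2.8333)) / 5 = -4/5 = -0.8
  S[V,V] = ((4.1667)·(4.1667) + (0.1667)·(0.1667) + (0.1667)·(0.1667) + (1.1667)·(1.1667) + (-2.8333)·(-2.8333) + (-2.8333)·(-2.8333)) / 5 = 34.8333/5 = 6.9667

S is symmetric (S[j,i] = S[i,j]). Assembling:

S = [[8.8, -0.8],
 [-0.8, 6.9667]]


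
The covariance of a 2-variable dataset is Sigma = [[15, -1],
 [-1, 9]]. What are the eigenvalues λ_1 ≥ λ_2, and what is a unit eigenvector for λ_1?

Step 1 — characteristic polynomial of 2×2 Sigma:
  det(Sigma - λI) = λ² - trace · λ + det = 0.
  trace = 15 + 9 = 24, det = 15·9 - (-1)² = 134.
Step 2 — discriminant:
  Δ = trace² - 4·det = 576 - 536 = 40.
Step 3 — eigenvalues:
  λ = (trace ± √Δ)/2 = (24 ± 6.3246)/2,
  λ_1 = 15.1623,  λ_2 = 8.8377.

Step 4 — unit eigenvector for λ_1: solve (Sigma - λ_1 I)v = 0. First row:
  (15 - 15.1623)·v_x + (-1)·v_y = 0, i.e. (-0.1623)·v_x + (-1)·v_y = 0,
  so v ∝ (b, λ_1 - a) = (-1, 0.1623); multiply by -1 so the first entry is positive: u = (1, -0.1623).
  ||u|| = √((1)² + (-0.1623)²) = √(1.0263) ≈ 1.0131,
  v_1 = u/||u|| ≈ (0.9871, -0.1602) (||v_1|| = 1).

λ_1 = 15.1623,  λ_2 = 8.8377;  v_1 ≈ (0.9871, -0.1602)


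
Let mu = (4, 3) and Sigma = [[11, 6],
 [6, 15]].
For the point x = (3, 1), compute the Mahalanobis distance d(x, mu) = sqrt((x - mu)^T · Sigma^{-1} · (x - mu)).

Step 1 — centre the observation: (x - mu) = (-1, -2).

Step 2 — invert Sigma. det(Sigma) = 11·15 - (6)² = 129.
  Sigma^{-1} = (1/det) · [[d, -b], [-b, a]] = [[0.1163, -0.0465],
 [-0.0465, 0.0853]].

Step 3 — form the quadratic (x - mu)^T · Sigma^{-1} · (x - mu):
  Sigma^{-1} · (x - mu) = (-0.0233, -0.124).
  (x - mu)^T · [Sigma^{-1} · (x - mu)] = (-1)·(-0.0233) + (-2)·(-0.124) = 0.2713.

Step 4 — take square root: d = √(0.2713) ≈ 0.5209.

d(x, mu) = √(0.2713) ≈ 0.5209


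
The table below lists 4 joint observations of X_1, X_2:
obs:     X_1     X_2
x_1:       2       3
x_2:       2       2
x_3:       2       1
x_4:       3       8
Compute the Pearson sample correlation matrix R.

Step 1 — column means:
  mean(X_1) = (2 + 2 + 2 + 3) / 4 = 9/4 = 2.25
  mean(X_2) = (3 + 2 + 1 + 8) / 4 = 14/4 = 3.5

Step 2 — sample variances and covariances s[i,j] = (1/(n-1)) · Σ_k (x_{k,i} - mean_i) · (x_{k,j} - mean_j), with n-1 = 3:
  s[X_1,X_1] = ((-0.25)·(-0.25) + (-0.25)·(-0.25) + (-0.25)·(-0.25) + (0.75)·(0.75)) / 3 = 0.75/3 = 0.25
  s[X_1,X_2] = ((-0.25)·(-0.5) + (-0.25)·(-1.5) + (-0.25)·(-2.5) + (0.75)·(4.5)) / 3 = 4.5/3 = 1.5
  s[X_2,X_2] = ((-0.5)·(-0.5) + (-1.5)·(-1.5) + (-2.5)·(-2.5) + (4.5)·(4.5)) / 3 = 29/3 = 9.6667
  Sample standard deviations s_i = √(s[i,i]):
  s(X_1) = √(0.25) = 0.5
  s(X_2) = √(9.6667) = 3.1091

Step 3 — r_{ij} = s_{ij} / (s_i · s_j):
  r[X_1,X_1] = 1 (diagonal).
  r[X_1,X_2] = 1.5 / (0.5 · 3.1091) = 1.5 / 1.5546 = 0.9649
  r[X_2,X_2] = 1 (diagonal).

R is symmetric with unit diagonal. Assembling:

R = [[1, 0.9649],
 [0.9649, 1]]


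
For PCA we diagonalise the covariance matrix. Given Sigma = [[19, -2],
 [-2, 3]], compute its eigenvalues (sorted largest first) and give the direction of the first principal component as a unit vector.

Step 1 — characteristic polynomial of 2×2 Sigma:
  det(Sigma - λI) = λ² - trace · λ + det = 0.
  trace = 19 + 3 = 22, det = 19·3 - (-2)² = 53.
Step 2 — discriminant:
  Δ = trace² - 4·det = 484 - 212 = 272.
Step 3 — eigenvalues:
  λ = (trace ± √Δ)/2 = (22 ± 16.4924)/2,
  λ_1 = 19.2462,  λ_2 = 2.7538.

Step 4 — unit eigenvector for λ_1: solve (Sigma - λ_1 I)v = 0. First row:
  (19 - 19.2462)·v_x + (-2)·v_y = 0, i.e. (-0.2462)·v_x + (-2)·v_y = 0,
  so v ∝ (b, λ_1 - a) = (-2, 0.2462); multiply by -1 so the first entry is positive: u = (2, -0.2462).
  ||u|| = √((2)² + (-0.2462)²) = √(4.0606) ≈ 2.0151,
  v_1 = u/||u|| ≈ (0.9925, -0.1222) (||v_1|| = 1).

λ_1 = 19.2462,  λ_2 = 2.7538;  v_1 ≈ (0.9925, -0.1222)


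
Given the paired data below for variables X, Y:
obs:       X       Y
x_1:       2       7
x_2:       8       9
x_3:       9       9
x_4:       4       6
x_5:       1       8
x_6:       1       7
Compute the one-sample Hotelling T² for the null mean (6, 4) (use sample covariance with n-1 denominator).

Step 1 — sample mean vector:
  mean(X) = (2 + 8 + 9 + 4 + 1 + 1) / 6 = 25/6 = 4.1667
  mean(Y) = (7 + 9 + 9 + 6 + 8 + 7) / 6 = 46/6 = 7.6667
  x̄ = (4.1667, 7.6667),  deviation x̄ - mu_0 = (4.1667, 7.6667) - (6, 4) = (-1.8333, 3.6667).

Step 2 — sample covariance matrix, S[i,j] = (1/(n-1)) · Σ_k (x_{k,i} - mean_i) · (x_{k,j} - mean_j), divisor n-1 = 5:
  S[X,X] = ((-2.1667)·(-2.1667) + (3.8333)·(3.8333) + (4.8333)·(4.8333) + (-0.1667)·(-0.1667) + (-3.1667)·(-3.1667) + (-3.1667)·(-3.1667)) / 5 = 62.8333/5 = 12.5667
  S[X,Y] = ((-2.1667)·(-0.6667) + (3.8333)·(1.3333) + (4.8333)·(1.3333) + (-0.1667)·(-1.6667) + (-3.1667)·(0.3333) + (-3.1667)·(-0.6667)) / 5 = 14.3333/5 = 2.8667
  S[Y,Y] = ((-0.6667)·(-0.6667) + (1.3333)·(1.3333) + (1.3333)·(1.3333) + (-1.6667)·(-1.6667) + (0.3333)·(0.3333) + (-0.6667)·(-0.6667)) / 5 = 7.3333/5 = 1.4667
  S = [[12.5667, 2.8667],
 [2.8667, 1.4667]].

Step 3 — invert S. det(S) = 12.5667·1.4667 - (2.8667)² = 10.2133.
  S^{-1} = (1/det) · [[d, -b], [-b, a]] = [[0.1436, -0.2807],
 [-0.2807, 1.2304]].

Step 4 — quadratic form (x̄ - mu_0)^T · S^{-1} · (x̄ - mu_0):
  S^{-1} · (x̄ - mu_0) = (-1.2924, 5.0261),
  (x̄ - mu_0)^T · [...] = (-1.8333)·(-1.2924) + (3.6667)·(5.0261) = 20.7985.

Step 5 — scale by n: T² = 6 · 20.7985 = 124.7911.

T² ≈ 124.7911


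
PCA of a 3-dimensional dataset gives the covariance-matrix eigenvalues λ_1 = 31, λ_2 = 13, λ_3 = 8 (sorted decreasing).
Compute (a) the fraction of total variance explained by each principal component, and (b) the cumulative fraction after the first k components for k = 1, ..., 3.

Step 1 — total variance = trace(Sigma) = Σ λ_i = 31 + 13 + 8 = 52.

Step 2 — fraction explained by component i = λ_i / Σ λ:
  PC1: 31/52 = 0.5962
  PC2: 13/52 = 0.25
  PC3: 8/52 = 0.1538

Step 3 — cumulative fraction after k components = (λ_1 + ... + λ_k) / Σ λ:
  k = 1: 31/52 = 0.5962
  k = 2: (31 + 13)/52 = 44/52 = 0.8462
  k = 3: (31 + 13 + 8)/52 = 52/52 = 1

Summary (fraction, with percent):

explained: PC1 0.5962 (59.62%), PC2 0.25 (25%), PC3 0.1538 (15.38%);  cumulative: 0.5962, 0.8462, 1


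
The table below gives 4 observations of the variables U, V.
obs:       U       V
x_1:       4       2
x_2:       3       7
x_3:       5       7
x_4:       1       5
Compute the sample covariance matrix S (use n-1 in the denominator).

Step 1 — column means:
  mean(U) = (4 + 3 + 5 + 1) / 4 = 13/4 = 3.25
  mean(V) = (2 + 7 + 7 + 5) / 4 = 21/4 = 5.25

Step 2 — sample covariance S[i,j] = (1/(n-1)) · Σ_k (x_{k,i} - mean_i) · (x_{k,j} - mean_j), with n-1 = 3.
  S[U,U] = ((0.75)·(0.75) + (-0.25)·(-0.25) + (1.75)·(1.75) + (-2.25)·(-2.25)) / 3 = 8.75/3 = 2.9167
  S[U,V] = ((0.75)·(-3.25) + (-0.25)·(1.75) + (1.75)·(1.75) + (-2.25)·(-0.25)) / 3 = 0.75/3 = 0.25
  S[V,V] = ((-3.25)·(-3.25) + (1.75)·(1.75) + (1.75)·(1.75) + (-0.25)·(-0.25)) / 3 = 16.75/3 = 5.5833

S is symmetric (S[j,i] = S[i,j]). Assembling:

S = [[2.9167, 0.25],
 [0.25, 5.5833]]


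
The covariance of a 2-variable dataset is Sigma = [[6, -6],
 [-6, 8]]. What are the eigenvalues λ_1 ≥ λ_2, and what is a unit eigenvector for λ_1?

Step 1 — characteristic polynomial of 2×2 Sigma:
  det(Sigma - λI) = λ² - trace · λ + det = 0.
  trace = 6 + 8 = 14, det = 6·8 - (-6)² = 12.
Step 2 — discriminant:
  Δ = trace² - 4·det = 196 - 48 = 148.
Step 3 — eigenvalues:
  λ = (trace ± √Δ)/2 = (14 ± 12.1655)/2,
  λ_1 = 13.0828,  λ_2 = 0.9172.

Step 4 — unit eigenvector for λ_1: solve (Sigma - λ_1 I)v = 0. First row:
  (6 - 13.0828)·v_x + (-6)·v_y = 0, i.e. (-7.0828)·v_x + (-6)·v_y = 0,
  so v ∝ (b, λ_1 - a) = (-6, 7.0828); multiply by -1 so the first entry is positive: u = (6, -7.0828).
  ||u|| = √((6)² + (-7.0828)²) = √(86.1655) ≈ 9.2825,
  v_1 = u/||u|| ≈ (0.6464, -0.763) (||v_1|| = 1).

λ_1 = 13.0828,  λ_2 = 0.9172;  v_1 ≈ (0.6464, -0.763)


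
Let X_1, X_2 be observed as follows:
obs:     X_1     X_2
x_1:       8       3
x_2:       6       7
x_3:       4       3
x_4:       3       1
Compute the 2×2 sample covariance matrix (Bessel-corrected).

Step 1 — column means:
  mean(X_1) = (8 + 6 + 4 + 3) / 4 = 21/4 = 5.25
  mean(X_2) = (3 + 7 + 3 + 1) / 4 = 14/4 = 3.5

Step 2 — sample covariance S[i,j] = (1/(n-1)) · Σ_k (x_{k,i} - mean_i) · (x_{k,j} - mean_j), with n-1 = 3.
  S[X_1,X_1] = ((2.75)·(2.75) + (0.75)·(0.75) + (-1.25)·(-1.25) + (-2.25)·(-2.25)) / 3 = 14.75/3 = 4.9167
  S[X_1,X_2] = ((2.75)·(-0.5) + (0.75)·(3.5) + (-1.25)·(-0.5) + (-2.25)·(-2.5)) / 3 = 7.5/3 = 2.5
  S[X_2,X_2] = ((-0.5)·(-0.5) + (3.5)·(3.5) + (-0.5)·(-0.5) + (-2.5)·(-2.5)) / 3 = 19/3 = 6.3333

S is symmetric (S[j,i] = S[i,j]). Assembling:

S = [[4.9167, 2.5],
 [2.5, 6.3333]]


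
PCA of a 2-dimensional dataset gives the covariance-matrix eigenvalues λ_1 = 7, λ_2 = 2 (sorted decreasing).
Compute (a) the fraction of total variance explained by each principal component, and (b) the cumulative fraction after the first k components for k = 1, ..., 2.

Step 1 — total variance = trace(Sigma) = Σ λ_i = 7 + 2 = 9.

Step 2 — fraction explained by component i = λ_i / Σ λ:
  PC1: 7/9 = 0.7778
  PC2: 2/9 = 0.2222

Step 3 — cumulative fraction after k components = (λ_1 + ... + λ_k) / Σ λ:
  k = 1: 7/9 = 0.7778
  k = 2: (7 + 2)/9 = 9/9 = 1

Summary (fraction, with percent):

explained: PC1 0.7778 (77.78%), PC2 0.2222 (22.22%);  cumulative: 0.7778, 1


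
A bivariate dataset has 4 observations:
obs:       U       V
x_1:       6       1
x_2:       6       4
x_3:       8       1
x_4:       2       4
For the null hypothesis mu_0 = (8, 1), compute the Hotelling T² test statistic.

Step 1 — sample mean vector:
  mean(U) = (6 + 6 + 8 + 2) / 4 = 22/4 = 5.5
  mean(V) = (1 + 4 + 1 + 4) / 4 = 10/4 = 2.5
  x̄ = (5.5, 2.5),  deviation x̄ - mu_0 = (5.5, 2.5) - (8, 1) = (-2.5, 1.5).

Step 2 — sample covariance matrix, S[i,j] = (1/(n-1)) · Σ_k (x_{k,i} - mean_i) · (x_{k,j} - mean_j), divisor n-1 = 3:
  S[U,U] = ((0.5)·(0.5) + (0.5)·(0.5) + (2.5)·(2.5) + (-3.5)·(-3.5)) / 3 = 19/3 = 6.3333
  S[U,V] = ((0.5)·(-1.5) + (0.5)·(1.5) + (2.5)·(-1.5) + (-3.5)·(1.5)) / 3 = -9/3 = -3
  S[V,V] = ((-1.5)·(-1.5) + (1.5)·(1.5) + (-1.5)·(-1.5) + (1.5)·(1.5)) / 3 = 9/3 = 3
  S = [[6.3333, -3],
 [-3, 3]].

Step 3 — invert S. det(S) = 6.3333·3 - (-3)² = 10.
  S^{-1} = (1/det) · [[d, -b], [-b, a]] = [[0.3, 0.3],
 [0.3, 0.6333]].

Step 4 — quadratic form (x̄ - mu_0)^T · S^{-1} · (x̄ - mu_0):
  S^{-1} · (x̄ - mu_0) = (-0.3, 0.2),
  (x̄ - mu_0)^T · [...] = (-2.5)·(-0.3) + (1.5)·(0.2) = 1.05.

Step 5 — scale by n: T² = 4 · 1.05 = 4.2.

T² ≈ 4.2


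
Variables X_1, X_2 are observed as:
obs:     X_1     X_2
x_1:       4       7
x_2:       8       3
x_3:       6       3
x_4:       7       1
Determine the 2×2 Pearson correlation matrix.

Step 1 — column means:
  mean(X_1) = (4 + 8 + 6 + 7) / 4 = 25/4 = 6.25
  mean(X_2) = (7 + 3 + 3 + 1) / 4 = 14/4 = 3.5

Step 2 — sample variances and covariances s[i,j] = (1/(n-1)) · Σ_k (x_{k,i} - mean_i) · (x_{k,j} - mean_j), with n-1 = 3:
  s[X_1,X_1] = ((-2.25)·(-2.25) + (1.75)·(1.75) + (-0.25)·(-0.25) + (0.75)·(0.75)) / 3 = 8.75/3 = 2.9167
  s[X_1,X_2] = ((-2.25)·(3.5) + (1.75)·(-0.5) + (-0.25)·(-0.5) + (0.75)·(-2.5)) / 3 = -10.5/3 = -3.5
  s[X_2,X_2] = ((3.5)·(3.5) + (-0.5)·(-0.5) + (-0.5)·(-0.5) + (-2.5)·(-2.5)) / 3 = 19/3 = 6.3333
  Sample standard deviations s_i = √(s[i,i]):
  s(X_1) = √(2.9167) = 1.7078
  s(X_2) = √(6.3333) = 2.5166

Step 3 — r_{ij} = s_{ij} / (s_i · s_j):
  r[X_1,X_1] = 1 (diagonal).
  r[X_1,X_2] = -3.5 / (1.7078 · 2.5166) = -3.5 / 4.2979 = -0.8143
  r[X_2,X_2] = 1 (diagonal).

R is symmetric with unit diagonal. Assembling:

R = [[1, -0.8143],
 [-0.8143, 1]]


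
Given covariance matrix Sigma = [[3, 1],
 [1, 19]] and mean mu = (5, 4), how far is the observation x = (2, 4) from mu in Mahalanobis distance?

Step 1 — centre the observation: (x - mu) = (-3, 0).

Step 2 — invert Sigma. det(Sigma) = 3·19 - (1)² = 56.
  Sigma^{-1} = (1/det) · [[d, -b], [-b, a]] = [[0.3393, -0.0179],
 [-0.0179, 0.0536]].

Step 3 — form the quadratic (x - mu)^T · Sigma^{-1} · (x - mu):
  Sigma^{-1} · (x - mu) = (-1.0179, 0.0536).
  (x - mu)^T · [Sigma^{-1} · (x - mu)] = (-3)·(-1.0179) + (0)·(0.0536) = 3.0536.

Step 4 — take square root: d = √(3.0536) ≈ 1.7474.

d(x, mu) = √(3.0536) ≈ 1.7474


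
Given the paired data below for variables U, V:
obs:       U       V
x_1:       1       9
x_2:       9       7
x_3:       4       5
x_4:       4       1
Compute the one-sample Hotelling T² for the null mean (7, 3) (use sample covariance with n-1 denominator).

Step 1 — sample mean vector:
  mean(U) = (1 + 9 + 4 + 4) / 4 = 18/4 = 4.5
  mean(V) = (9 + 7 + 5 + 1) / 4 = 22/4 = 5.5
  x̄ = (4.5, 5.5),  deviation x̄ - mu_0 = (4.5, 5.5) - (7, 3) = (-2.5, 2.5).

Step 2 — sample covariance matrix, S[i,j] = (1/(n-1)) · Σ_k (x_{k,i} - mean_i) · (x_{k,j} - mean_j), divisor n-1 = 3:
  S[U,U] = ((-3.5)·(-3.5) + (4.5)·(4.5) + (-0.5)·(-0.5) + (-0.5)·(-0.5)) / 3 = 33/3 = 11
  S[U,V] = ((-3.5)·(3.5) + (4.5)·(1.5) + (-0.5)·(-0.5) + (-0.5)·(-4.5)) / 3 = -3/3 = -1
  S[V,V] = ((3.5)·(3.5) + (1.5)·(1.5) + (-0.5)·(-0.5) + (-4.5)·(-4.5)) / 3 = 35/3 = 11.6667
  S = [[11, -1],
 [-1, 11.6667]].

Step 3 — invert S. det(S) = 11·11.6667 - (-1)² = 127.3333.
  S^{-1} = (1/det) · [[d, -b], [-b, a]] = [[0.0916, 0.0079],
 [0.0079, 0.0864]].

Step 4 — quadratic form (x̄ - mu_0)^T · S^{-1} · (x̄ - mu_0):
  S^{-1} · (x̄ - mu_0) = (-0.2094, 0.1963),
  (x̄ - mu_0)^T · [...] = (-2.5)·(-0.2094) + (2.5)·(0.1963) = 1.0144.

Step 5 — scale by n: T² = 4 · 1.0144 = 4.0576.

T² ≈ 4.0576


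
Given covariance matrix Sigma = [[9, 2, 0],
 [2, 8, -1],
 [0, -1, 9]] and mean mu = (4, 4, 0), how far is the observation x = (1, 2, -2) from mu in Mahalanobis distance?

Step 1 — centre the observation: (x - mu) = (-3, -2, -2).

Step 2 — invert Sigma (cofactor / det for 3×3, or solve directly):
  Sigma^{-1} = [[0.1177, -0.0299, -0.0033],
 [-0.0299, 0.1343, 0.0149],
 [-0.0033, 0.0149, 0.1128]].

Step 3 — form the quadratic (x - mu)^T · Sigma^{-1} · (x - mu):
  Sigma^{-1} · (x - mu) = (-0.2869, -0.209, -0.2454).
  (x - mu)^T · [Sigma^{-1} · (x - mu)] = (-3)·(-0.2869) + (-2)·(-0.209) + (-2)·(-0.2454) = 1.7695.

Step 4 — take square root: d = √(1.7695) ≈ 1.3302.

d(x, mu) = √(1.7695) ≈ 1.3302


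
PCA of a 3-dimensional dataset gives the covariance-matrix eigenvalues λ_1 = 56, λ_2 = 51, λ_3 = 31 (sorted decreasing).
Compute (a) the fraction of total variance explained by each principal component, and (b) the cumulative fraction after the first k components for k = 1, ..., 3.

Step 1 — total variance = trace(Sigma) = Σ λ_i = 56 + 51 + 31 = 138.

Step 2 — fraction explained by component i = λ_i / Σ λ:
  PC1: 56/138 = 0.4058
  PC2: 51/138 = 0.3696
  PC3: 31/138 = 0.2246

Step 3 — cumulative fraction after k components = (λ_1 + ... + λ_k) / Σ λ:
  k = 1: 56/138 = 0.4058
  k = 2: (56 + 51)/138 = 107/138 = 0.7754
  k = 3: (56 + 51 + 31)/138 = 138/138 = 1

Summary (fraction, with percent):

explained: PC1 0.4058 (40.58%), PC2 0.3696 (36.96%), PC3 0.2246 (22.46%);  cumulative: 0.4058, 0.7754, 1


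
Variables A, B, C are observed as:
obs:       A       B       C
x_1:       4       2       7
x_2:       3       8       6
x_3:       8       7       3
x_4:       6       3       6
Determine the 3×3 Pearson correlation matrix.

Step 1 — column means:
  mean(A) = (4 + 3 + 8 + 6) / 4 = 21/4 = 5.25
  mean(B) = (2 + 8 + 7 + 3) / 4 = 20/4 = 5
  mean(C) = (7 + 6 + 3 + 6) / 4 = 22/4 = 5.5

Step 2 — sample variances and covariances s[i,j] = (1/(n-1)) · Σ_k (x_{k,i} - mean_i) · (x_{k,j} - mean_j), with n-1 = 3:
  s[A,A] = ((-1.25)·(-1.25) + (-2.25)·(-2.25) + (2.75)·(2.75) + (0.75)·(0.75)) / 3 = 14.75/3 = 4.9167
  s[A,B] = ((-1.25)·(-3) + (-2.25)·(3) + (2.75)·(2) + (0.75)·(-2)) / 3 = 1/3 = 0.3333
  s[A,C] = ((-1.25)·(1.5) + (-2.25)·(0.5) + (2.75)·(-2.5) + (0.75)·(0.5)) / 3 = -9.5/3 = -3.1667
  s[B,B] = ((-3)·(-3) + (3)·(3) + (2)·(2) + (-2)·(-2)) / 3 = 26/3 = 8.6667
  s[B,C] = ((-3)·(1.5) + (3)·(0.5) + (2)·(-2.5) + (-2)·(0.5)) / 3 = -9/3 = -3
  s[C,C] = ((1.5)·(1.5) + (0.5)·(0.5) + (-2.5)·(-2.5) + (0.5)·(0.5)) / 3 = 9/3 = 3
  Sample standard deviations s_i = √(s[i,i]):
  s(A) = √(4.9167) = 2.2174
  s(B) = √(8.6667) = 2.9439
  s(C) = √(3) = 1.7321

Step 3 — r_{ij} = s_{ij} / (s_i · s_j):
  r[A,A] = 1 (diagonal).
  r[A,B] = 0.3333 / (2.2174 · 2.9439) = 0.3333 / 6.5277 = 0.0511
  r[A,C] = -3.1667 / (2.2174 · 1.7321) = -3.1667 / 3.8406 = -0.8245
  r[B,B] = 1 (diagonal).
  r[B,C] = -3 / (2.9439 · 1.7321) = -3 / 5.099 = -0.5883
  r[C,C] = 1 (diagonal).

R is symmetric with unit diagonal. Assembling:

R = [[1, 0.0511, -0.8245],
 [0.0511, 1, -0.5883],
 [-0.8245, -0.5883, 1]]


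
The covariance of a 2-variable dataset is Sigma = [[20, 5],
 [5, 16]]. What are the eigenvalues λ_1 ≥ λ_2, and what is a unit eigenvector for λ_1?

Step 1 — characteristic polynomial of 2×2 Sigma:
  det(Sigma - λI) = λ² - trace · λ + det = 0.
  trace = 20 + 16 = 36, det = 20·16 - (5)² = 295.
Step 2 — discriminant:
  Δ = trace² - 4·det = 1296 - 1180 = 116.
Step 3 — eigenvalues:
  λ = (trace ± √Δ)/2 = (36 ± 10.7703)/2,
  λ_1 = 23.3852,  λ_2 = 12.6148.

Step 4 — unit eigenvector for λ_1: solve (Sigma - λ_1 I)v = 0. First row:
  (20 - 23.3852)·v_x + (5)·v_y = 0, i.e. (-3.3852)·v_x + (5)·v_y = 0,
  so v ∝ (b, λ_1 - a) = (5, 3.3852) = u.
  ||u|| = √((5)² + (3.3852)²) = √(36.4593) ≈ 6.0382,
  v_1 = u/||u|| ≈ (0.8281, 0.5606) (||v_1|| = 1).

λ_1 = 23.3852,  λ_2 = 12.6148;  v_1 ≈ (0.8281, 0.5606)


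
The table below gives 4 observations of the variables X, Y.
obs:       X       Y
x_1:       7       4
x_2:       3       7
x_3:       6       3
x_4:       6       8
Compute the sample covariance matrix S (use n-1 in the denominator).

Step 1 — column means:
  mean(X) = (7 + 3 + 6 + 6) / 4 = 22/4 = 5.5
  mean(Y) = (4 + 7 + 3 + 8) / 4 = 22/4 = 5.5

Step 2 — sample covariance S[i,j] = (1/(n-1)) · Σ_k (x_{k,i} - mean_i) · (x_{k,j} - mean_j), with n-1 = 3.
  S[X,X] = ((1.5)·(1.5) + (-2.5)·(-2.5) + (0.5)·(0.5) + (0.5)·(0.5)) / 3 = 9/3 = 3
  S[X,Y] = ((1.5)·(-1.5) + (-2.5)·(1.5) + (0.5)·(-2.5) + (0.5)·(2.5)) / 3 = -6/3 = -2
  S[Y,Y] = ((-1.5)·(-1.5) + (1.5)·(1.5) + (-2.5)·(-2.5) + (2.5)·(2.5)) / 3 = 17/3 = 5.6667

S is symmetric (S[j,i] = S[i,j]). Assembling:

S = [[3, -2],
 [-2, 5.6667]]


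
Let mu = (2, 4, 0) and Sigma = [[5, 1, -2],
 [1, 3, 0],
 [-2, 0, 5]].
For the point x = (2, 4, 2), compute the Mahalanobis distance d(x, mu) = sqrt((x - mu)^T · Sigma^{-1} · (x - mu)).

Step 1 — centre the observation: (x - mu) = (0, 0, 2).

Step 2 — invert Sigma (cofactor / det for 3×3, or solve directly):
  Sigma^{-1} = [[0.2586, -0.0862, 0.1034],
 [-0.0862, 0.3621, -0.0345],
 [0.1034, -0.0345, 0.2414]].

Step 3 — form the quadratic (x - mu)^T · Sigma^{-1} · (x - mu):
  Sigma^{-1} · (x - mu) = (0.2069, -0.069, 0.4828).
  (x - mu)^T · [Sigma^{-1} · (x - mu)] = (0)·(0.2069) + (0)·(-0.069) + (2)·(0.4828) = 0.9655.

Step 4 — take square root: d = √(0.9655) ≈ 0.9826.

d(x, mu) = √(0.9655) ≈ 0.9826


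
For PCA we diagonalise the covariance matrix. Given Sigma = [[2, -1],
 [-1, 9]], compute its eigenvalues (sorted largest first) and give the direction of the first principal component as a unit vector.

Step 1 — characteristic polynomial of 2×2 Sigma:
  det(Sigma - λI) = λ² - trace · λ + det = 0.
  trace = 2 + 9 = 11, det = 2·9 - (-1)² = 17.
Step 2 — discriminant:
  Δ = trace² - 4·det = 121 - 68 = 53.
Step 3 — eigenvalues:
  λ = (trace ± √Δ)/2 = (11 ± 7.2801)/2,
  λ_1 = 9.1401,  λ_2 = 1.8599.

Step 4 — unit eigenvector for λ_1: solve (Sigma - λ_1 I)v = 0. First row:
  (2 - 9.1401)·v_x + (-1)·v_y = 0, i.e. (-7.1401)·v_x + (-1)·v_y = 0,
  so v ∝ (b, λ_1 - a) = (-1, 7.1401); multiply by -1 so the first entry is positive: u = (1, -7.1401).
  ||u|| = √((1)² + (-7.1401)²) = √(51.9804) ≈ 7.2097,
  v_1 = u/||u|| ≈ (0.1387, -0.9903) (||v_1|| = 1).

λ_1 = 9.1401,  λ_2 = 1.8599;  v_1 ≈ (0.1387, -0.9903)


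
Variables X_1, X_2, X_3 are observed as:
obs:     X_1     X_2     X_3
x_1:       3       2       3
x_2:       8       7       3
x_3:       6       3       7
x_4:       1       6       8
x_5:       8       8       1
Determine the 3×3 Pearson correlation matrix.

Step 1 — column means:
  mean(X_1) = (3 + 8 + 6 + 1 + 8) / 5 = 26/5 = 5.2
  mean(X_2) = (2 + 7 + 3 + 6 + 8) / 5 = 26/5 = 5.2
  mean(X_3) = (3 + 3 + 7 + 8 + 1) / 5 = 22/5 = 4.4

Step 2 — sample variances and covariances s[i,j] = (1/(n-1)) · Σ_k (x_{k,i} - mean_i) · (x_{k,j} - mean_j), with n-1 = 4:
  s[X_1,X_1] = ((-2.2)·(-2.2) + (2.8)·(2.8) + (0.8)·(0.8) + (-4.2)·(-4.2) + (2.8)·(2.8)) / 4 = 38.8/4 = 9.7
  s[X_1,X_2] = ((-2.2)·(-3.2) + (2.8)·(1.8) + (0.8)·(-2.2) + (-4.2)·(0.8) + (2.8)·(2.8)) / 4 = 14.8/4 = 3.7
  s[X_1,X_3] = ((-2.2)·(-1.4) + (2.8)·(-1.4) + (0.8)·(2.6) + (-4.2)·(3.6) + (2.8)·(-3.4)) / 4 = -23.4/4 = -5.85
  s[X_2,X_2] = ((-3.2)·(-3.2) + (1.8)·(1.8) + (-2.2)·(-2.2) + (0.8)·(0.8) + (2.8)·(2.8)) / 4 = 26.8/4 = 6.7
  s[X_2,X_3] = ((-3.2)·(-1.4) + (1.8)·(-1.4) + (-2.2)·(2.6) + (0.8)·(3.6) + (2.8)·(-3.4)) / 4 = -10.4/4 = -2.6
  s[X_3,X_3] = ((-1.4)·(-1.4) + (-1.4)·(-1.4) + (2.6)·(2.6) + (3.6)·(3.6) + (-3.4)·(-3.4)) / 4 = 35.2/4 = 8.8
  Sample standard deviations s_i = √(s[i,i]):
  s(X_1) = √(9.7) = 3.1145
  s(X_2) = √(6.7) = 2.5884
  s(X_3) = √(8.8) = 2.9665

Step 3 — r_{ij} = s_{ij} / (s_i · s_j):
  r[X_1,X_1] = 1 (diagonal).
  r[X_1,X_2] = 3.7 / (3.1145 · 2.5884) = 3.7 / 8.0616 = 0.459
  r[X_1,X_3] = -5.85 / (3.1145 · 2.9665) = -5.85 / 9.239 = -0.6332
  r[X_2,X_2] = 1 (diagonal).
  r[X_2,X_3] = -2.6 / (2.5884 · 2.9665) = -2.6 / 7.6785 = -0.3386
  r[X_3,X_3] = 1 (diagonal).

R is symmetric with unit diagonal. Assembling:

R = [[1, 0.459, -0.6332],
 [0.459, 1, -0.3386],
 [-0.6332, -0.3386, 1]]


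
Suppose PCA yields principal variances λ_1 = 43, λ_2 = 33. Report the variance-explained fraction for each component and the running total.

Step 1 — total variance = trace(Sigma) = Σ λ_i = 43 + 33 = 76.

Step 2 — fraction explained by component i = λ_i / Σ λ:
  PC1: 43/76 = 0.5658
  PC2: 33/76 = 0.4342

Step 3 — cumulative fraction after k components = (λ_1 + ... + λ_k) / Σ λ:
  k = 1: 43/76 = 0.5658
  k = 2: (43 + 33)/76 = 76/76 = 1

Summary (fraction, with percent):

explained: PC1 0.5658 (56.58%), PC2 0.4342 (43.42%);  cumulative: 0.5658, 1


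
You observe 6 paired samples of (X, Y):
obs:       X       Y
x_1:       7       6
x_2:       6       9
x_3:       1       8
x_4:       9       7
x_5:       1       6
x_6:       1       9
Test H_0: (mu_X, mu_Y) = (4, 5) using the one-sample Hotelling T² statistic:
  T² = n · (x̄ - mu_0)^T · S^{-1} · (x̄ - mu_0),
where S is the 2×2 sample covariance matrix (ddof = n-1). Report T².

Step 1 — sample mean vector:
  mean(X) = (7 + 6 + 1 + 9 + 1 + 1) / 6 = 25/6 = 4.1667
  mean(Y) = (6 + 9 + 8 + 7 + 6 + 9) / 6 = 45/6 = 7.5
  x̄ = (4.1667, 7.5),  deviation x̄ - mu_0 = (4.1667, 7.5) - (4, 5) = (0.1667, 2.5).

Step 2 — sample covariance matrix, S[i,j] = (1/(n-1)) · Σ_k (x_{k,i} - mean_i) · (x_{k,j} - mean_j), divisor n-1 = 5:
  S[X,X] = ((2.8333)·(2.8333) + (1.8333)·(1.8333) + (-3.1667)·(-3.1667) + (4.8333)·(4.8333) + (-3.1667)·(-3.1667) + (-3.1667)·(-3.1667)) / 5 = 64.8333/5 = 12.9667
  S[X,Y] = ((2.8333)·(-1.5) + (1.8333)·(1.5) + (-3.1667)·(0.5) + (4.8333)·(-0.5) + (-3.1667)·(-1.5) + (-3.1667)·(1.5)) / 5 = -5.5/5 = -1.1
  S[Y,Y] = ((-1.5)·(-1.5) + (1.5)·(1.5) + (0.5)·(0.5) + (-0.5)·(-0.5) + (-1.5)·(-1.5) + (1.5)·(1.5)) / 5 = 9.5/5 = 1.9
  S = [[12.9667, -1.1],
 [-1.1, 1.9]].

Step 3 — invert S. det(S) = 12.9667·1.9 - (-1.1)² = 23.4267.
  S^{-1} = (1/det) · [[d, -b], [-b, a]] = [[0.0811, 0.047],
 [0.047, 0.5535]].

Step 4 — quadratic form (x̄ - mu_0)^T · S^{-1} · (x̄ - mu_0):
  S^{-1} · (x̄ - mu_0) = (0.1309, 1.3916),
  (x̄ - mu_0)^T · [...] = (0.1667)·(0.1309) + (2.5)·(1.3916) = 3.5008.

Step 5 — scale by n: T² = 6 · 3.5008 = 21.0046.

T² ≈ 21.0046


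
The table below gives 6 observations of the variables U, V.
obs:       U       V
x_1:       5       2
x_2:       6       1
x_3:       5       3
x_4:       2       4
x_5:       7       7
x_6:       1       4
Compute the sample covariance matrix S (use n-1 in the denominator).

Step 1 — column means:
  mean(U) = (5 + 6 + 5 + 2 + 7 + 1) / 6 = 26/6 = 4.3333
  mean(V) = (2 + 1 + 3 + 4 + 7 + 4) / 6 = 21/6 = 3.5

Step 2 — sample covariance S[i,j] = (1/(n-1)) · Σ_k (x_{k,i} - mean_i) · (x_{k,j} - mean_j), with n-1 = 5.
  S[U,U] = ((0.6667)·(0.6667) + (1.6667)·(1.6667) + (0.6667)·(0.6667) + (-2.3333)·(-2.3333) + (2.6667)·(2.6667) + (-3.3333)·(-3.3333)) / 5 = 27.3333/5 = 5.4667
  S[U,V] = ((0.6667)·(-1.5) + (1.6667)·(-2.5) + (0.6667)·(-0.5) + (-2.3333)·(0.5) + (2.6667)·(3.5) + (-3.3333)·(0.5)) / 5 = 1/5 = 0.2
  S[V,V] = ((-1.5)·(-1.5) + (-2.5)·(-2.5) + (-0.5)·(-0.5) + (0.5)·(0.5) + (3.5)·(3.5) + (0.5)·(0.5)) / 5 = 21.5/5 = 4.3

S is symmetric (S[j,i] = S[i,j]). Assembling:

S = [[5.4667, 0.2],
 [0.2, 4.3]]


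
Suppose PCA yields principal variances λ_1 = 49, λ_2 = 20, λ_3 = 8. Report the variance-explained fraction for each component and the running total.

Step 1 — total variance = trace(Sigma) = Σ λ_i = 49 + 20 + 8 = 77.

Step 2 — fraction explained by component i = λ_i / Σ λ:
  PC1: 49/77 = 0.6364
  PC2: 20/77 = 0.2597
  PC3: 8/77 = 0.1039

Step 3 — cumulative fraction after k components = (λ_1 + ... + λ_k) / Σ λ:
  k = 1: 49/77 = 0.6364
  k = 2: (49 + 20)/77 = 69/77 = 0.8961
  k = 3: (49 + 20 + 8)/77 = 77/77 = 1

Summary (fraction, with percent):

explained: PC1 0.6364 (63.64%), PC2 0.2597 (25.97%), PC3 0.1039 (10.39%);  cumulative: 0.6364, 0.8961, 1


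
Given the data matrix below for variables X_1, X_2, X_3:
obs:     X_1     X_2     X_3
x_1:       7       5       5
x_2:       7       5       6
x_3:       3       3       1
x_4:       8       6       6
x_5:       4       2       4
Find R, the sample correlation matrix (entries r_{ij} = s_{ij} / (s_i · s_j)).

Step 1 — column means:
  mean(X_1) = (7 + 7 + 3 + 8 + 4) / 5 = 29/5 = 5.8
  mean(X_2) = (5 + 5 + 3 + 6 + 2) / 5 = 21/5 = 4.2
  mean(X_3) = (5 + 6 + 1 + 6 + 4) / 5 = 22/5 = 4.4

Step 2 — sample variances and covariances s[i,j] = (1/(n-1)) · Σ_k (x_{k,i} - mean_i) · (x_{k,j} - mean_j), with n-1 = 4:
  s[X_1,X_1] = ((1.2)·(1.2) + (1.2)·(1.2) + (-2.8)·(-2.8) + (2.2)·(2.2) + (-1.8)·(-1.8)) / 4 = 18.8/4 = 4.7
  s[X_1,X_2] = ((1.2)·(0.8) + (1.2)·(0.8) + (-2.8)·(-1.2) + (2.2)·(1.8) + (-1.8)·(-2.2)) / 4 = 13.2/4 = 3.3
  s[X_1,X_3] = ((1.2)·(0.6) + (1.2)·(1.6) + (-2.8)·(-3.4) + (2.2)·(1.6) + (-1.8)·(-0.4)) / 4 = 16.4/4 = 4.1
  s[X_2,X_2] = ((0.8)·(0.8) + (0.8)·(0.8) + (-1.2)·(-1.2) + (1.8)·(1.8) + (-2.2)·(-2.2)) / 4 = 10.8/4 = 2.7
  s[X_2,X_3] = ((0.8)·(0.6) + (0.8)·(1.6) + (-1.2)·(-3.4) + (1.8)·(1.6) + (-2.2)·(-0.4)) / 4 = 9.6/4 = 2.4
  s[X_3,X_3] = ((0.6)·(0.6) + (1.6)·(1.6) + (-3.4)·(-3.4) + (1.6)·(1.6) + (-0.4)·(-0.4)) / 4 = 17.2/4 = 4.3
  Sample standard deviations s_i = √(s[i,i]):
  s(X_1) = √(4.7) = 2.1679
  s(X_2) = √(2.7) = 1.6432
  s(X_3) = √(4.3) = 2.0736

Step 3 — r_{ij} = s_{ij} / (s_i · s_j):
  r[X_1,X_1] = 1 (diagonal).
  r[X_1,X_2] = 3.3 / (2.1679 · 1.6432) = 3.3 / 3.5623 = 0.9264
  r[X_1,X_3] = 4.1 / (2.1679 · 2.0736) = 4.1 / 4.4956 = 0.912
  r[X_2,X_2] = 1 (diagonal).
  r[X_2,X_3] = 2.4 / (1.6432 · 2.0736) = 2.4 / 3.4073 = 0.7044
  r[X_3,X_3] = 1 (diagonal).

R is symmetric with unit diagonal. Assembling:

R = [[1, 0.9264, 0.912],
 [0.9264, 1, 0.7044],
 [0.912, 0.7044, 1]]
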